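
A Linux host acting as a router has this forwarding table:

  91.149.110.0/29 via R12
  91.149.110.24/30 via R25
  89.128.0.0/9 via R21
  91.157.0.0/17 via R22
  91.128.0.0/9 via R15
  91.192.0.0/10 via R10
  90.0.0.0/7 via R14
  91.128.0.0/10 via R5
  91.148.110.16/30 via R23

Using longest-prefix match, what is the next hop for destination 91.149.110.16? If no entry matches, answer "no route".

Routes whose prefix contains 91.149.110.16:
  90.0.0.0/7 (90.0.0.0 - 91.255.255.255) -> R14
  91.128.0.0/9 (91.128.0.0 - 91.255.255.255) -> R15
  91.128.0.0/10 (91.128.0.0 - 91.191.255.255) -> R5
More-specific entries that do NOT match:
  91.149.110.24/30 (91.149.110.24 - 91.149.110.27) does not contain 91.149.110.16
  91.148.110.16/30 (91.148.110.16 - 91.148.110.19) does not contain 91.149.110.16
  91.149.110.0/29 (91.149.110.0 - 91.149.110.7) does not contain 91.149.110.16
  91.157.0.0/17 (91.157.0.0 - 91.157.127.255) does not contain 91.149.110.16
Longest matching prefix is /10 -> next hop R5.

R5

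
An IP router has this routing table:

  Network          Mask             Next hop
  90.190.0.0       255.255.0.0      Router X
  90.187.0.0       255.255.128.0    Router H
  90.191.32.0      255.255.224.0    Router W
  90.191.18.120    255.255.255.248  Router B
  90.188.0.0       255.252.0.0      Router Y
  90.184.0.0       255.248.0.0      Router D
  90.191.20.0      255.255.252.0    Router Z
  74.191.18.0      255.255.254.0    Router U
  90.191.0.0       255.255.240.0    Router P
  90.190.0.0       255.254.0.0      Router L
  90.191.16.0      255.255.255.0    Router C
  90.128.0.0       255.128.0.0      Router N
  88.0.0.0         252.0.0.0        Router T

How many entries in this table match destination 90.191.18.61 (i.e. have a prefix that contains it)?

5

Prefixes containing 90.191.18.61:
  88.0.0.0/6 (88.0.0.0 - 91.255.255.255)
  90.128.0.0/9 (90.128.0.0 - 90.255.255.255)
  90.184.0.0/13 (90.184.0.0 - 90.191.255.255)
  90.188.0.0/14 (90.188.0.0 - 90.191.255.255)
  90.190.0.0/15 (90.190.0.0 - 90.191.255.255)
Total matching entries: 5.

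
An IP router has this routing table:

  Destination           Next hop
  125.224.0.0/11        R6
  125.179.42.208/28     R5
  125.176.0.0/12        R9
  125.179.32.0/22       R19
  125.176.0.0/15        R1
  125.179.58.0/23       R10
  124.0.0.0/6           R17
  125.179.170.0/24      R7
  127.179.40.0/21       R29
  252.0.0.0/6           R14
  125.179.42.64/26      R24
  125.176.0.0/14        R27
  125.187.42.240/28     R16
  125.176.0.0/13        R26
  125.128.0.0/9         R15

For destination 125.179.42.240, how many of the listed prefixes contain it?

Prefixes containing 125.179.42.240:
  124.0.0.0/6 (124.0.0.0 - 127.255.255.255)
  125.128.0.0/9 (125.128.0.0 - 125.255.255.255)
  125.176.0.0/12 (125.176.0.0 - 125.191.255.255)
  125.176.0.0/13 (125.176.0.0 - 125.183.255.255)
  125.176.0.0/14 (125.176.0.0 - 125.179.255.255)
Total matching entries: 5.

5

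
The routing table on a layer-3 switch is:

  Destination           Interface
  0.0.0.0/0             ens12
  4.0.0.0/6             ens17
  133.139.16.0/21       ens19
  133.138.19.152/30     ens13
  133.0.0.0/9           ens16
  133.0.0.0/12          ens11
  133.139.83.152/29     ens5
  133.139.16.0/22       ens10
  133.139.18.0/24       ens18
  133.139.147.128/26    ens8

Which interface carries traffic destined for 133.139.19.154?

Routes whose prefix contains 133.139.19.154:
  0.0.0.0/0 (default, matches everything) -> ens12
  133.139.16.0/21 (133.139.16.0 - 133.139.23.255) -> ens19
  133.139.16.0/22 (133.139.16.0 - 133.139.19.255) -> ens10
More-specific entries that do NOT match:
  133.138.19.152/30 (133.138.19.152 - 133.138.19.155) does not contain 133.139.19.154
  133.139.83.152/29 (133.139.83.152 - 133.139.83.159) does not contain 133.139.19.154
  133.139.147.128/26 (133.139.147.128 - 133.139.147.191) does not contain 133.139.19.154
  133.139.18.0/24 (133.139.18.0 - 133.139.18.255) does not contain 133.139.19.154
Longest matching prefix is /22 -> interface ens10.

ens10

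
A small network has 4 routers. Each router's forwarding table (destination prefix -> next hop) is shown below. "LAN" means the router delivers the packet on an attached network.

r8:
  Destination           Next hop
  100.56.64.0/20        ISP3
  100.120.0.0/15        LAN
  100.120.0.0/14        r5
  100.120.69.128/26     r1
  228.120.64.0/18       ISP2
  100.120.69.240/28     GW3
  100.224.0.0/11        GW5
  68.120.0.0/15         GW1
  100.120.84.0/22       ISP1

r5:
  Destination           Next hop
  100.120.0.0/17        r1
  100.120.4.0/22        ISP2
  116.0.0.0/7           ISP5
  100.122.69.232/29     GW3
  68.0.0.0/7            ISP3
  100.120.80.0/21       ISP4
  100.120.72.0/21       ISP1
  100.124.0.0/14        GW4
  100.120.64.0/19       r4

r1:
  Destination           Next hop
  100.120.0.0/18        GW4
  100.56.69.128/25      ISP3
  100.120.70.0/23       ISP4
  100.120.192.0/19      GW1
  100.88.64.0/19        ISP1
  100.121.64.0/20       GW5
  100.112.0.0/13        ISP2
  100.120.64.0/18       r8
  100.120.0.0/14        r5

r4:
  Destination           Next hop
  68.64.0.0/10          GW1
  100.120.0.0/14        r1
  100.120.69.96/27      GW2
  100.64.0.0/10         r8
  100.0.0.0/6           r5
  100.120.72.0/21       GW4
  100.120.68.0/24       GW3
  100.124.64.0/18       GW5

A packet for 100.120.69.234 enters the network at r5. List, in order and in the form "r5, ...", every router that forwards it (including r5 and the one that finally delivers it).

r5, r4, r1, r8

At r5: longest match for 100.120.69.234 is 100.120.64.0/19 -> r4
At r4: longest match for 100.120.69.234 is 100.120.0.0/14 -> r1
At r1: longest match for 100.120.69.234 is 100.120.64.0/18 -> r8
At r8: longest match for 100.120.69.234 is 100.120.0.0/15 -> LAN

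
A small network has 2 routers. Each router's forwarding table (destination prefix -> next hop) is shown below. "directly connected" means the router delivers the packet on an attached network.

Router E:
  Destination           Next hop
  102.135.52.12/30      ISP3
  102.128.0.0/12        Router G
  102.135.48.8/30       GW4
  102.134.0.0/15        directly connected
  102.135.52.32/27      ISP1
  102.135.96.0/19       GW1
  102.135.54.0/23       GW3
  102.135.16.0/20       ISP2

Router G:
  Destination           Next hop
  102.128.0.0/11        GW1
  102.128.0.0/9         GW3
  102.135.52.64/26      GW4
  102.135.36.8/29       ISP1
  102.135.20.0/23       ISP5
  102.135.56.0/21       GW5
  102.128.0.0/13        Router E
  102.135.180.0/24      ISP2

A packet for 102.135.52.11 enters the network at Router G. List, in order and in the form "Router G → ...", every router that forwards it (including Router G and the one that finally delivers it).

Router G → Router E

At Router G: longest match for 102.135.52.11 is 102.128.0.0/13 -> Router E
At Router E: longest match for 102.135.52.11 is 102.134.0.0/15 -> directly connected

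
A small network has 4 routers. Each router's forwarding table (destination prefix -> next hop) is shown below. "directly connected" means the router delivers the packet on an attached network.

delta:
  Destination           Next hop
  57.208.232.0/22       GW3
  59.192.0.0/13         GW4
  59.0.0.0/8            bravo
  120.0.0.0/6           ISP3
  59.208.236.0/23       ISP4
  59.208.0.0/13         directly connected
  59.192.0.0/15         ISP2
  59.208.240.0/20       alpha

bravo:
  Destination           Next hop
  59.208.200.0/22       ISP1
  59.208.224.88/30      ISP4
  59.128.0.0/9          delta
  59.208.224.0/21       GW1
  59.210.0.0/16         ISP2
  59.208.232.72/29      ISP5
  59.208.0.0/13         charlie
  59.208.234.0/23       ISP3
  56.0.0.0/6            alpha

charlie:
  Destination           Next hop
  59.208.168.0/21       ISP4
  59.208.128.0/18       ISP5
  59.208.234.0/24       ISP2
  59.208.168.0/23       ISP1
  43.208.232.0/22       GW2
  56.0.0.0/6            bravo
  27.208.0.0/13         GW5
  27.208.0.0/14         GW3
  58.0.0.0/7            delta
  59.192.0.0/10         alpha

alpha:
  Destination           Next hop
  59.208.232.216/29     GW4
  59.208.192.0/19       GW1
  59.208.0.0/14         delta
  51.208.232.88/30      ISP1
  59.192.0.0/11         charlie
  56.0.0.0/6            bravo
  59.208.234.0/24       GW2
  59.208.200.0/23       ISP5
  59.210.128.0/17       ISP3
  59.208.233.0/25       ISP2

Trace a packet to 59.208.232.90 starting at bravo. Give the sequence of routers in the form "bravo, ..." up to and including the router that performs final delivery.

At bravo: longest match for 59.208.232.90 is 59.208.0.0/13 -> charlie
At charlie: longest match for 59.208.232.90 is 59.192.0.0/10 -> alpha
At alpha: longest match for 59.208.232.90 is 59.208.0.0/14 -> delta
At delta: longest match for 59.208.232.90 is 59.208.0.0/13 -> directly connected

bravo, charlie, alpha, delta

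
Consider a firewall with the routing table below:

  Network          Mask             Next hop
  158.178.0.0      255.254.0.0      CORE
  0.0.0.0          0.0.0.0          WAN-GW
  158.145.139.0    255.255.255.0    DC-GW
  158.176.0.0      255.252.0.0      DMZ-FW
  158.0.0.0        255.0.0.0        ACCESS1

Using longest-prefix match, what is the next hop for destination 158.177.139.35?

DMZ-FW

Routes whose prefix contains 158.177.139.35:
  0.0.0.0/0 (default, matches everything) -> WAN-GW
  158.0.0.0/8 (158.0.0.0 - 158.255.255.255) -> ACCESS1
  158.176.0.0/14 (158.176.0.0 - 158.179.255.255) -> DMZ-FW
More-specific entries that do NOT match:
  158.145.139.0/24 (158.145.139.0 - 158.145.139.255) does not contain 158.177.139.35
  158.178.0.0/15 (158.178.0.0 - 158.179.255.255) does not contain 158.177.139.35
Longest matching prefix is /14 -> next hop DMZ-FW.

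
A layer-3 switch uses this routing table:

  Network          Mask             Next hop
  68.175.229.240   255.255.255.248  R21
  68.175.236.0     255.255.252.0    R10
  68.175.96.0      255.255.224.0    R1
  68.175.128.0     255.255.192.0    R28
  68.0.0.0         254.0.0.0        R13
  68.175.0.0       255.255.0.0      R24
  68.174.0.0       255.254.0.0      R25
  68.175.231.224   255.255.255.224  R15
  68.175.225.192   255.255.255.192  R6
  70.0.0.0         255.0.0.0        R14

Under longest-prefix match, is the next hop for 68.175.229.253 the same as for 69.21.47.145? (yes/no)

68.175.229.253: longest match 68.175.0.0/16 -> R24
69.21.47.145: longest match 68.0.0.0/7 -> R13

no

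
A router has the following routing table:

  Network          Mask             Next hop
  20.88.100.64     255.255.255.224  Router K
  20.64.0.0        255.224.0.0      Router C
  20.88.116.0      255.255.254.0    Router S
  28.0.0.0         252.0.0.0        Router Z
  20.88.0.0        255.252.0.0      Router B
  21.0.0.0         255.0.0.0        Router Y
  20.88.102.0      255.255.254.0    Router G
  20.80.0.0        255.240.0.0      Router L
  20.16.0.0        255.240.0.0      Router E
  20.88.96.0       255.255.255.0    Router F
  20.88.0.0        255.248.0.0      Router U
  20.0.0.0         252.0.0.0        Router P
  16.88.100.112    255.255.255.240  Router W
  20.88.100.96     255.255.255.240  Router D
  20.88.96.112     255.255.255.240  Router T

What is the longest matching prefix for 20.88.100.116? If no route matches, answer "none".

Entries matching 20.88.100.116:
  20.0.0.0/6 (20.0.0.0 - 23.255.255.255)
  20.64.0.0/11 (20.64.0.0 - 20.95.255.255)
  20.80.0.0/12 (20.80.0.0 - 20.95.255.255)
  20.88.0.0/13 (20.88.0.0 - 20.95.255.255)
  20.88.0.0/14 (20.88.0.0 - 20.91.255.255)
Most specific is 20.88.0.0/14.

20.88.0.0/14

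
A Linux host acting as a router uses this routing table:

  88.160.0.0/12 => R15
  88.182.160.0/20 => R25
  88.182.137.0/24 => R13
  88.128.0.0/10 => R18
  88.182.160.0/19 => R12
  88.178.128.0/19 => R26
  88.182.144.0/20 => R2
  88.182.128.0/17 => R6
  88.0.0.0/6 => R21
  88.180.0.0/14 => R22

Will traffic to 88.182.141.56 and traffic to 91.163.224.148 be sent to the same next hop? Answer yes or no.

no

88.182.141.56: longest match 88.182.128.0/17 -> R6
91.163.224.148: longest match 88.0.0.0/6 -> R21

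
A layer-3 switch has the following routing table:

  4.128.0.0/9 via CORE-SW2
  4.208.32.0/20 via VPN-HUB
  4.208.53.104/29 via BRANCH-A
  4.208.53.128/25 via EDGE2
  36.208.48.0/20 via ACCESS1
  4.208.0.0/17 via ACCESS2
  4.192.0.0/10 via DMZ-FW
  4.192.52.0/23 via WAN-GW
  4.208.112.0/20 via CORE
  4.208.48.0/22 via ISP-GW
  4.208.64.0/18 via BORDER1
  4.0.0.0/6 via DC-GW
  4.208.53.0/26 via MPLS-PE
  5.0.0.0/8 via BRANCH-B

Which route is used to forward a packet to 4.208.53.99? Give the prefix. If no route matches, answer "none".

Entries matching 4.208.53.99:
  4.0.0.0/6 (4.0.0.0 - 7.255.255.255)
  4.128.0.0/9 (4.128.0.0 - 4.255.255.255)
  4.192.0.0/10 (4.192.0.0 - 4.255.255.255)
  4.208.0.0/17 (4.208.0.0 - 4.208.127.255)
Most specific is 4.208.0.0/17.

4.208.0.0/17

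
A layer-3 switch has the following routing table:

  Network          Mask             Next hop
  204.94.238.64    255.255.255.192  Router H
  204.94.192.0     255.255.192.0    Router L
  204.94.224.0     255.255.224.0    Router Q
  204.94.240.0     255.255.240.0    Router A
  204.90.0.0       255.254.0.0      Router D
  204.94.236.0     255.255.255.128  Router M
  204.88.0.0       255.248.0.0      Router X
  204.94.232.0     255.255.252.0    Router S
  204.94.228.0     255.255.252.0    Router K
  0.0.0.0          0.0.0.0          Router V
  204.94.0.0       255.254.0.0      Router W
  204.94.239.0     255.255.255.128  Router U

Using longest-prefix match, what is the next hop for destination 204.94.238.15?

Router Q

Routes whose prefix contains 204.94.238.15:
  0.0.0.0/0 (default, matches everything) -> Router V
  204.88.0.0/13 (204.88.0.0 - 204.95.255.255) -> Router X
  204.94.0.0/15 (204.94.0.0 - 204.95.255.255) -> Router W
  204.94.192.0/18 (204.94.192.0 - 204.94.255.255) -> Router L
  204.94.224.0/19 (204.94.224.0 - 204.94.255.255) -> Router Q
More-specific entries that do NOT match:
  204.94.238.64/26 (204.94.238.64 - 204.94.238.127) does not contain 204.94.238.15
  204.94.236.0/25 (204.94.236.0 - 204.94.236.127) does not contain 204.94.238.15
  204.94.239.0/25 (204.94.239.0 - 204.94.239.127) does not contain 204.94.238.15
  204.94.232.0/22 (204.94.232.0 - 204.94.235.255) does not contain 204.94.238.15
  204.94.228.0/22 (204.94.228.0 - 204.94.231.255) does not contain 204.94.238.15
  204.94.240.0/20 (204.94.240.0 - 204.94.255.255) does not contain 204.94.238.15
Longest matching prefix is /19 -> next hop Router Q.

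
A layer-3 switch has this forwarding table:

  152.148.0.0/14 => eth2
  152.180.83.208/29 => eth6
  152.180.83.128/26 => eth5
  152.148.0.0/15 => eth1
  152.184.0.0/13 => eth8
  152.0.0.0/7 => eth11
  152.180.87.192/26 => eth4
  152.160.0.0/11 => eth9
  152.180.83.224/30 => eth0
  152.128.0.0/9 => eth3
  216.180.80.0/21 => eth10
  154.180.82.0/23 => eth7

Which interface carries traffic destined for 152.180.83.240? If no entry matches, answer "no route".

eth9

Routes whose prefix contains 152.180.83.240:
  152.0.0.0/7 (152.0.0.0 - 153.255.255.255) -> eth11
  152.128.0.0/9 (152.128.0.0 - 152.255.255.255) -> eth3
  152.160.0.0/11 (152.160.0.0 - 152.191.255.255) -> eth9
More-specific entries that do NOT match:
  152.180.83.224/30 (152.180.83.224 - 152.180.83.227) does not contain 152.180.83.240
  152.180.83.208/29 (152.180.83.208 - 152.180.83.215) does not contain 152.180.83.240
  152.180.83.128/26 (152.180.83.128 - 152.180.83.191) does not contain 152.180.83.240
  152.180.87.192/26 (152.180.87.192 - 152.180.87.255) does not contain 152.180.83.240
  154.180.82.0/23 (154.180.82.0 - 154.180.83.255) does not contain 152.180.83.240
  216.180.80.0/21 (216.180.80.0 - 216.180.87.255) does not contain 152.180.83.240
  152.148.0.0/15 (152.148.0.0 - 152.149.255.255) does not contain 152.180.83.240
  152.148.0.0/14 (152.148.0.0 - 152.151.255.255) does not contain 152.180.83.240
  152.184.0.0/13 (152.184.0.0 - 152.191.255.255) does not contain 152.180.83.240
Longest matching prefix is /11 -> interface eth9.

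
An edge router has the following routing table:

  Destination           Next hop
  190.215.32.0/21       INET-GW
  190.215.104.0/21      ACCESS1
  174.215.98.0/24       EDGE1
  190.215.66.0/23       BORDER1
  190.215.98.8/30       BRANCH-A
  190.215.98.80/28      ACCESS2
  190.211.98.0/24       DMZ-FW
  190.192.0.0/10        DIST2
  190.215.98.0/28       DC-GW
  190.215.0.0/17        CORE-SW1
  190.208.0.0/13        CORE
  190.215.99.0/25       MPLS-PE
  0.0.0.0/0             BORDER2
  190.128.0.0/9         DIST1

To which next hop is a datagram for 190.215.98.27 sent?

Routes whose prefix contains 190.215.98.27:
  0.0.0.0/0 (default, matches everything) -> BORDER2
  190.128.0.0/9 (190.128.0.0 - 190.255.255.255) -> DIST1
  190.192.0.0/10 (190.192.0.0 - 190.255.255.255) -> DIST2
  190.208.0.0/13 (190.208.0.0 - 190.215.255.255) -> CORE
  190.215.0.0/17 (190.215.0.0 - 190.215.127.255) -> CORE-SW1
More-specific entries that do NOT match:
  190.215.98.8/30 (190.215.98.8 - 190.215.98.11) does not contain 190.215.98.27
  190.215.98.80/28 (190.215.98.80 - 190.215.98.95) does not contain 190.215.98.27
  190.215.98.0/28 (190.215.98.0 - 190.215.98.15) does not contain 190.215.98.27
  190.215.99.0/25 (190.215.99.0 - 190.215.99.127) does not contain 190.215.98.27
  174.215.98.0/24 (174.215.98.0 - 174.215.98.255) does not contain 190.215.98.27
  190.211.98.0/24 (190.211.98.0 - 190.211.98.255) does not contain 190.215.98.27
  190.215.66.0/23 (190.215.66.0 - 190.215.67.255) does not contain 190.215.98.27
  190.215.32.0/21 (190.215.32.0 - 190.215.39.255) does not contain 190.215.98.27
  190.215.104.0/21 (190.215.104.0 - 190.215.111.255) does not contain 190.215.98.27
Longest matching prefix is /17 -> next hop CORE-SW1.

CORE-SW1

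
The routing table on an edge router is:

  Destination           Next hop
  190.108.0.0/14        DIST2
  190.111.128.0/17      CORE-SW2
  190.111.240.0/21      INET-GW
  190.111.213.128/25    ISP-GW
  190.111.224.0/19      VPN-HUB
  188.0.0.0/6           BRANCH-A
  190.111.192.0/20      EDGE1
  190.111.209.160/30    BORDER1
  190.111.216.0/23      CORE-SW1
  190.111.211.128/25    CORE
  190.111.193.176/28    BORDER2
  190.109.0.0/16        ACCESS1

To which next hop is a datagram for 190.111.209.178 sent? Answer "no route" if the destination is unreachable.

CORE-SW2

Routes whose prefix contains 190.111.209.178:
  188.0.0.0/6 (188.0.0.0 - 191.255.255.255) -> BRANCH-A
  190.108.0.0/14 (190.108.0.0 - 190.111.255.255) -> DIST2
  190.111.128.0/17 (190.111.128.0 - 190.111.255.255) -> CORE-SW2
More-specific entries that do NOT match:
  190.111.209.160/30 (190.111.209.160 - 190.111.209.163) does not contain 190.111.209.178
  190.111.193.176/28 (190.111.193.176 - 190.111.193.191) does not contain 190.111.209.178
  190.111.213.128/25 (190.111.213.128 - 190.111.213.255) does not contain 190.111.209.178
  190.111.211.128/25 (190.111.211.128 - 190.111.211.255) does not contain 190.111.209.178
  190.111.216.0/23 (190.111.216.0 - 190.111.217.255) does not contain 190.111.209.178
  190.111.240.0/21 (190.111.240.0 - 190.111.247.255) does not contain 190.111.209.178
  190.111.192.0/20 (190.111.192.0 - 190.111.207.255) does not contain 190.111.209.178
  190.111.224.0/19 (190.111.224.0 - 190.111.255.255) does not contain 190.111.209.178
Longest matching prefix is /17 -> next hop CORE-SW2.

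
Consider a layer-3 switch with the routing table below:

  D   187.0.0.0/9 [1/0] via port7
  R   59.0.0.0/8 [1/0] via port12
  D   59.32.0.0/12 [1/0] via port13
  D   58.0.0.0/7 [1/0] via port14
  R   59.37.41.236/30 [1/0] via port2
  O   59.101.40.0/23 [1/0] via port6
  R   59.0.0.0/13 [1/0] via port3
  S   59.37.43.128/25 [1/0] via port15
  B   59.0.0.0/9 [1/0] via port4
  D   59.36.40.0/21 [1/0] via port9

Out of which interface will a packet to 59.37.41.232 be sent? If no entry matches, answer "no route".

port13

Routes whose prefix contains 59.37.41.232:
  58.0.0.0/7 (58.0.0.0 - 59.255.255.255) -> port14
  59.0.0.0/8 (59.0.0.0 - 59.255.255.255) -> port12
  59.0.0.0/9 (59.0.0.0 - 59.127.255.255) -> port4
  59.32.0.0/12 (59.32.0.0 - 59.47.255.255) -> port13
More-specific entries that do NOT match:
  59.37.41.236/30 (59.37.41.236 - 59.37.41.239) does not contain 59.37.41.232
  59.37.43.128/25 (59.37.43.128 - 59.37.43.255) does not contain 59.37.41.232
  59.101.40.0/23 (59.101.40.0 - 59.101.41.255) does not contain 59.37.41.232
  59.36.40.0/21 (59.36.40.0 - 59.36.47.255) does not contain 59.37.41.232
  59.0.0.0/13 (59.0.0.0 - 59.7.255.255) does not contain 59.37.41.232
Longest matching prefix is /12 -> interface port13.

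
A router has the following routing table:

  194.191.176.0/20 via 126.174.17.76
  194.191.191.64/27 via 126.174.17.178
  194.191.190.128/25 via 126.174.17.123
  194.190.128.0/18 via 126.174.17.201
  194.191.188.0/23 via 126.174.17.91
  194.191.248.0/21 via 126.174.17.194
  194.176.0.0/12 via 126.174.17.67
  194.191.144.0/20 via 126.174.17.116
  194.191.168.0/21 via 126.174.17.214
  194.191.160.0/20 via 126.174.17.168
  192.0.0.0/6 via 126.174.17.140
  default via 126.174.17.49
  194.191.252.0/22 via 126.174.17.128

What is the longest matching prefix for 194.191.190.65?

194.191.176.0/20

Entries matching 194.191.190.65:
  0.0.0.0/0 (default, matches everything)
  192.0.0.0/6 (192.0.0.0 - 195.255.255.255)
  194.176.0.0/12 (194.176.0.0 - 194.191.255.255)
  194.191.176.0/20 (194.191.176.0 - 194.191.191.255)
Most specific is 194.191.176.0/20.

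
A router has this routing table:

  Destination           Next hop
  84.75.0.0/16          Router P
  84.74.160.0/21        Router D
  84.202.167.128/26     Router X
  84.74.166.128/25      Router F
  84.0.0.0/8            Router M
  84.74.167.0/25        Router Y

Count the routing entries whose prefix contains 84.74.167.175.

2

Prefixes containing 84.74.167.175:
  84.0.0.0/8 (84.0.0.0 - 84.255.255.255)
  84.74.160.0/21 (84.74.160.0 - 84.74.167.255)
Total matching entries: 2.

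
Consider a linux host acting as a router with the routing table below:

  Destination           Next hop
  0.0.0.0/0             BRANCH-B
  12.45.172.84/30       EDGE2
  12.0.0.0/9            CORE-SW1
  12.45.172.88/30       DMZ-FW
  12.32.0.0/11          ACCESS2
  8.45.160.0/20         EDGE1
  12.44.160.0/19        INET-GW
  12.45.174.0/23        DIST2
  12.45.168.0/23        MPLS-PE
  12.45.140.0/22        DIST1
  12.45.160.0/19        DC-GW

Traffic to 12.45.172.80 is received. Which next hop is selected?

DC-GW

Routes whose prefix contains 12.45.172.80:
  0.0.0.0/0 (default, matches everything) -> BRANCH-B
  12.0.0.0/9 (12.0.0.0 - 12.127.255.255) -> CORE-SW1
  12.32.0.0/11 (12.32.0.0 - 12.63.255.255) -> ACCESS2
  12.45.160.0/19 (12.45.160.0 - 12.45.191.255) -> DC-GW
More-specific entries that do NOT match:
  12.45.172.84/30 (12.45.172.84 - 12.45.172.87) does not contain 12.45.172.80
  12.45.172.88/30 (12.45.172.88 - 12.45.172.91) does not contain 12.45.172.80
  12.45.174.0/23 (12.45.174.0 - 12.45.175.255) does not contain 12.45.172.80
  12.45.168.0/23 (12.45.168.0 - 12.45.169.255) does not contain 12.45.172.80
  12.45.140.0/22 (12.45.140.0 - 12.45.143.255) does not contain 12.45.172.80
  8.45.160.0/20 (8.45.160.0 - 8.45.175.255) does not contain 12.45.172.80
Longest matching prefix is /19 -> next hop DC-GW.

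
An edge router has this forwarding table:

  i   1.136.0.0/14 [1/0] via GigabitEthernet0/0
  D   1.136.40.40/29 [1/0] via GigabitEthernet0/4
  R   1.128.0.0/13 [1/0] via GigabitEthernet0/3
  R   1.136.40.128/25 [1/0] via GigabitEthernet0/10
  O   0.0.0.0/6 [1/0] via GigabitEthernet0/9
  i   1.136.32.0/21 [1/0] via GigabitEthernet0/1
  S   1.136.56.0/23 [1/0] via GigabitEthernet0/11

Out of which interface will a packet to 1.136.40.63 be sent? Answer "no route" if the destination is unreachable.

Routes whose prefix contains 1.136.40.63:
  0.0.0.0/6 (0.0.0.0 - 3.255.255.255) -> GigabitEthernet0/9
  1.136.0.0/14 (1.136.0.0 - 1.139.255.255) -> GigabitEthernet0/0
More-specific entries that do NOT match:
  1.136.40.40/29 (1.136.40.40 - 1.136.40.47) does not contain 1.136.40.63
  1.136.40.128/25 (1.136.40.128 - 1.136.40.255) does not contain 1.136.40.63
  1.136.56.0/23 (1.136.56.0 - 1.136.57.255) does not contain 1.136.40.63
  1.136.32.0/21 (1.136.32.0 - 1.136.39.255) does not contain 1.136.40.63
Longest matching prefix is /14 -> interface GigabitEthernet0/0.

GigabitEthernet0/0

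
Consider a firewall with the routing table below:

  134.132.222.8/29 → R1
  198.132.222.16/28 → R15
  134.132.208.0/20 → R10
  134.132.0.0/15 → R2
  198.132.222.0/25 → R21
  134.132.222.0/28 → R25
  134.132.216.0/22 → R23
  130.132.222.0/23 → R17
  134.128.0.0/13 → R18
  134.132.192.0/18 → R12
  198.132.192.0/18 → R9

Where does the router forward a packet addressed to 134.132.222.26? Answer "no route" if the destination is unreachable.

R10

Routes whose prefix contains 134.132.222.26:
  134.128.0.0/13 (134.128.0.0 - 134.135.255.255) -> R18
  134.132.0.0/15 (134.132.0.0 - 134.133.255.255) -> R2
  134.132.192.0/18 (134.132.192.0 - 134.132.255.255) -> R12
  134.132.208.0/20 (134.132.208.0 - 134.132.223.255) -> R10
More-specific entries that do NOT match:
  134.132.222.8/29 (134.132.222.8 - 134.132.222.15) does not contain 134.132.222.26
  198.132.222.16/28 (198.132.222.16 - 198.132.222.31) does not contain 134.132.222.26
  134.132.222.0/28 (134.132.222.0 - 134.132.222.15) does not contain 134.132.222.26
  198.132.222.0/25 (198.132.222.0 - 198.132.222.127) does not contain 134.132.222.26
  130.132.222.0/23 (130.132.222.0 - 130.132.223.255) does not contain 134.132.222.26
  134.132.216.0/22 (134.132.216.0 - 134.132.219.255) does not contain 134.132.222.26
Longest matching prefix is /20 -> next hop R10.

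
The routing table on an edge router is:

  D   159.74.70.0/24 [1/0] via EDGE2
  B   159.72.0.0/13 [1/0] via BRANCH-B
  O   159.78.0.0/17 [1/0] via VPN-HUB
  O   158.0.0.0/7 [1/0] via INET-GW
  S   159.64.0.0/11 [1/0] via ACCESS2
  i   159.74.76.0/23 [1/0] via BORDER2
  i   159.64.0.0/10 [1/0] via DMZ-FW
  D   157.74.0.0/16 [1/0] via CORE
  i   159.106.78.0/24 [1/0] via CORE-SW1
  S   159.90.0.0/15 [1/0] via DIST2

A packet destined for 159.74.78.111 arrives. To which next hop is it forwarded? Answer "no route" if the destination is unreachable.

BRANCH-B

Routes whose prefix contains 159.74.78.111:
  158.0.0.0/7 (158.0.0.0 - 159.255.255.255) -> INET-GW
  159.64.0.0/10 (159.64.0.0 - 159.127.255.255) -> DMZ-FW
  159.64.0.0/11 (159.64.0.0 - 159.95.255.255) -> ACCESS2
  159.72.0.0/13 (159.72.0.0 - 159.79.255.255) -> BRANCH-B
More-specific entries that do NOT match:
  159.74.70.0/24 (159.74.70.0 - 159.74.70.255) does not contain 159.74.78.111
  159.106.78.0/24 (159.106.78.0 - 159.106.78.255) does not contain 159.74.78.111
  159.74.76.0/23 (159.74.76.0 - 159.74.77.255) does not contain 159.74.78.111
  159.78.0.0/17 (159.78.0.0 - 159.78.127.255) does not contain 159.74.78.111
  157.74.0.0/16 (157.74.0.0 - 157.74.255.255) does not contain 159.74.78.111
  159.90.0.0/15 (159.90.0.0 - 159.91.255.255) does not contain 159.74.78.111
Longest matching prefix is /13 -> next hop BRANCH-B.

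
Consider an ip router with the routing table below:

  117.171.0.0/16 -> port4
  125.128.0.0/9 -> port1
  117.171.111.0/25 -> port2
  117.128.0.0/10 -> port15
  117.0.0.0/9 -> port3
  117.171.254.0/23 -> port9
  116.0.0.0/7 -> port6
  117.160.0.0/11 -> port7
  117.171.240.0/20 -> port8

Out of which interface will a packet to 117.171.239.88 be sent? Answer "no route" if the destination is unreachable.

port4

Routes whose prefix contains 117.171.239.88:
  116.0.0.0/7 (116.0.0.0 - 117.255.255.255) -> port6
  117.128.0.0/10 (117.128.0.0 - 117.191.255.255) -> port15
  117.160.0.0/11 (117.160.0.0 - 117.191.255.255) -> port7
  117.171.0.0/16 (117.171.0.0 - 117.171.255.255) -> port4
More-specific entries that do NOT match:
  117.171.111.0/25 (117.171.111.0 - 117.171.111.127) does not contain 117.171.239.88
  117.171.254.0/23 (117.171.254.0 - 117.171.255.255) does not contain 117.171.239.88
  117.171.240.0/20 (117.171.240.0 - 117.171.255.255) does not contain 117.171.239.88
Longest matching prefix is /16 -> interface port4.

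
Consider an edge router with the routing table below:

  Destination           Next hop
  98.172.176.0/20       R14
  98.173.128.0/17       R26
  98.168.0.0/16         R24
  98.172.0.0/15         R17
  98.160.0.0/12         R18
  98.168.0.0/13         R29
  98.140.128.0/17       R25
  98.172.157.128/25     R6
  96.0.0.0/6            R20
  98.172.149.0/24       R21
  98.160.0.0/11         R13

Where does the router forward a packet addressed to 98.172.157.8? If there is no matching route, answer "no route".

R17

Routes whose prefix contains 98.172.157.8:
  96.0.0.0/6 (96.0.0.0 - 99.255.255.255) -> R20
  98.160.0.0/11 (98.160.0.0 - 98.191.255.255) -> R13
  98.160.0.0/12 (98.160.0.0 - 98.175.255.255) -> R18
  98.168.0.0/13 (98.168.0.0 - 98.175.255.255) -> R29
  98.172.0.0/15 (98.172.0.0 - 98.173.255.255) -> R17
More-specific entries that do NOT match:
  98.172.157.128/25 (98.172.157.128 - 98.172.157.255) does not contain 98.172.157.8
  98.172.149.0/24 (98.172.149.0 - 98.172.149.255) does not contain 98.172.157.8
  98.172.176.0/20 (98.172.176.0 - 98.172.191.255) does not contain 98.172.157.8
  98.173.128.0/17 (98.173.128.0 - 98.173.255.255) does not contain 98.172.157.8
  98.140.128.0/17 (98.140.128.0 - 98.140.255.255) does not contain 98.172.157.8
  98.168.0.0/16 (98.168.0.0 - 98.168.255.255) does not contain 98.172.157.8
Longest matching prefix is /15 -> next hop R17.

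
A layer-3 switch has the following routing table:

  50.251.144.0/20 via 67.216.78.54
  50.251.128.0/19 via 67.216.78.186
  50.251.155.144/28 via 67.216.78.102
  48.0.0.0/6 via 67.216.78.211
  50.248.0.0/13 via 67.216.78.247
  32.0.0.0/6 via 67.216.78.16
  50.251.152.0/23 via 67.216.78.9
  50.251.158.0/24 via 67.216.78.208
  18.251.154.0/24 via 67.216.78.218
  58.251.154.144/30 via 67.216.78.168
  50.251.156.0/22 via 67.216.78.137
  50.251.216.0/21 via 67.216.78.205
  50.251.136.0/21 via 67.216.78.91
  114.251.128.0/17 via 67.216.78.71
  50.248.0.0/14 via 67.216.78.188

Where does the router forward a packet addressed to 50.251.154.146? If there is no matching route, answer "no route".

Routes whose prefix contains 50.251.154.146:
  48.0.0.0/6 (48.0.0.0 - 51.255.255.255) -> 67.216.78.211
  50.248.0.0/13 (50.248.0.0 - 50.255.255.255) -> 67.216.78.247
  50.248.0.0/14 (50.248.0.0 - 50.251.255.255) -> 67.216.78.188
  50.251.128.0/19 (50.251.128.0 - 50.251.159.255) -> 67.216.78.186
  50.251.144.0/20 (50.251.144.0 - 50.251.159.255) -> 67.216.78.54
More-specific entries that do NOT match:
  58.251.154.144/30 (58.251.154.144 - 58.251.154.147) does not contain 50.251.154.146
  50.251.155.144/28 (50.251.155.144 - 50.251.155.159) does not contain 50.251.154.146
  50.251.158.0/24 (50.251.158.0 - 50.251.158.255) does not contain 50.251.154.146
  18.251.154.0/24 (18.251.154.0 - 18.251.154.255) does not contain 50.251.154.146
  50.251.152.0/23 (50.251.152.0 - 50.251.153.255) does not contain 50.251.154.146
  50.251.156.0/22 (50.251.156.0 - 50.251.159.255) does not contain 50.251.154.146
  50.251.216.0/21 (50.251.216.0 - 50.251.223.255) does not contain 50.251.154.146
  50.251.136.0/21 (50.251.136.0 - 50.251.143.255) does not contain 50.251.154.146
Longest matching prefix is /20 -> next hop 67.216.78.54.

67.216.78.54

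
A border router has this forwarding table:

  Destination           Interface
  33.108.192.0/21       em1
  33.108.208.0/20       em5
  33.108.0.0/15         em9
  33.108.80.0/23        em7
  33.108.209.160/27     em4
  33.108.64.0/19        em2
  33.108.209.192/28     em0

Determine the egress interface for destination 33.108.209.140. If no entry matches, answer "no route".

Routes whose prefix contains 33.108.209.140:
  33.108.0.0/15 (33.108.0.0 - 33.109.255.255) -> em9
  33.108.208.0/20 (33.108.208.0 - 33.108.223.255) -> em5
More-specific entries that do NOT match:
  33.108.209.192/28 (33.108.209.192 - 33.108.209.207) does not contain 33.108.209.140
  33.108.209.160/27 (33.108.209.160 - 33.108.209.191) does not contain 33.108.209.140
  33.108.80.0/23 (33.108.80.0 - 33.108.81.255) does not contain 33.108.209.140
  33.108.192.0/21 (33.108.192.0 - 33.108.199.255) does not contain 33.108.209.140
Longest matching prefix is /20 -> interface em5.

em5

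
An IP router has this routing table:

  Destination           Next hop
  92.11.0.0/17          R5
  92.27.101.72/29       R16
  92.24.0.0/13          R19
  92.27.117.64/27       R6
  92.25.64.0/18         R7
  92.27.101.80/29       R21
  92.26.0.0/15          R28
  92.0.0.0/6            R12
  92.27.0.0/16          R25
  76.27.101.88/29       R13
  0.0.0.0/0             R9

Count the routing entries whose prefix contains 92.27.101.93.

Prefixes containing 92.27.101.93:
  0.0.0.0/0 (default, matches everything)
  92.0.0.0/6 (92.0.0.0 - 95.255.255.255)
  92.24.0.0/13 (92.24.0.0 - 92.31.255.255)
  92.26.0.0/15 (92.26.0.0 - 92.27.255.255)
  92.27.0.0/16 (92.27.0.0 - 92.27.255.255)
Total matching entries: 5.

5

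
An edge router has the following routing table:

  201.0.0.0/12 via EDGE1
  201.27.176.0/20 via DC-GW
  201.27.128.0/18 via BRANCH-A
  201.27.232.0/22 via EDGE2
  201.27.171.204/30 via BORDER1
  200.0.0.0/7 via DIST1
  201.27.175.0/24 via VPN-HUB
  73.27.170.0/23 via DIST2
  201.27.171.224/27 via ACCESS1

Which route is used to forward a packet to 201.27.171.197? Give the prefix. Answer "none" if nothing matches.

201.27.128.0/18

Entries matching 201.27.171.197:
  200.0.0.0/7 (200.0.0.0 - 201.255.255.255)
  201.27.128.0/18 (201.27.128.0 - 201.27.191.255)
Most specific is 201.27.128.0/18.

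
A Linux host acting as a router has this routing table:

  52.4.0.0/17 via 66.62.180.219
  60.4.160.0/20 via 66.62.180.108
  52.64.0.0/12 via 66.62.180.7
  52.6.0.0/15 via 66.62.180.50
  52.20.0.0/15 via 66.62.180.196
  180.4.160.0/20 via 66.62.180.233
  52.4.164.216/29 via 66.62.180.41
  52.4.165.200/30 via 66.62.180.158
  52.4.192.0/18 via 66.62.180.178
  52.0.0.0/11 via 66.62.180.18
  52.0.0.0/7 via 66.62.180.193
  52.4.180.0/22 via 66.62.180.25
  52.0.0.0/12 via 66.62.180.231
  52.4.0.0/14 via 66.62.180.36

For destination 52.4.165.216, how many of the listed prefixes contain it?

4

Prefixes containing 52.4.165.216:
  52.0.0.0/7 (52.0.0.0 - 53.255.255.255)
  52.0.0.0/11 (52.0.0.0 - 52.31.255.255)
  52.0.0.0/12 (52.0.0.0 - 52.15.255.255)
  52.4.0.0/14 (52.4.0.0 - 52.7.255.255)
Total matching entries: 4.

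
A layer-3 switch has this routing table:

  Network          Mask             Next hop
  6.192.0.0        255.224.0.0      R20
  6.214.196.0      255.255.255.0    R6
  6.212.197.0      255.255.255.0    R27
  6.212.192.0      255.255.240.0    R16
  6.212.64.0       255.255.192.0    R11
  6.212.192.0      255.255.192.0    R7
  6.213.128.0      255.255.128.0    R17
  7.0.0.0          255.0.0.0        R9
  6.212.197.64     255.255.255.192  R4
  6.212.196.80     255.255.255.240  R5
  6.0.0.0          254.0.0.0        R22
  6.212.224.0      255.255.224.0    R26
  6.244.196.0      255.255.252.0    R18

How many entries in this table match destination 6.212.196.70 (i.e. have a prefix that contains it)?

Prefixes containing 6.212.196.70:
  6.0.0.0/7 (6.0.0.0 - 7.255.255.255)
  6.192.0.0/11 (6.192.0.0 - 6.223.255.255)
  6.212.192.0/18 (6.212.192.0 - 6.212.255.255)
  6.212.192.0/20 (6.212.192.0 - 6.212.207.255)
Total matching entries: 4.

4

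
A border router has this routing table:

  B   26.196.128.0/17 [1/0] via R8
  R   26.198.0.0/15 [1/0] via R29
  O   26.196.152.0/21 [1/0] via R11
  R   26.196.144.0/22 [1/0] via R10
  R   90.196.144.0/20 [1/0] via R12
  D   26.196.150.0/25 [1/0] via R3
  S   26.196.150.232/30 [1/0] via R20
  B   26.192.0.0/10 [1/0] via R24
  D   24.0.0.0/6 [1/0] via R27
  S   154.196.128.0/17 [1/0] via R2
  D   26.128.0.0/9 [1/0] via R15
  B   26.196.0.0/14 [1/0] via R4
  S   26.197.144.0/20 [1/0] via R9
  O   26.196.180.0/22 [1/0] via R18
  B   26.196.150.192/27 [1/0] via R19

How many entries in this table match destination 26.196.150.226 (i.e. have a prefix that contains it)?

5

Prefixes containing 26.196.150.226:
  24.0.0.0/6 (24.0.0.0 - 27.255.255.255)
  26.128.0.0/9 (26.128.0.0 - 26.255.255.255)
  26.192.0.0/10 (26.192.0.0 - 26.255.255.255)
  26.196.0.0/14 (26.196.0.0 - 26.199.255.255)
  26.196.128.0/17 (26.196.128.0 - 26.196.255.255)
Total matching entries: 5.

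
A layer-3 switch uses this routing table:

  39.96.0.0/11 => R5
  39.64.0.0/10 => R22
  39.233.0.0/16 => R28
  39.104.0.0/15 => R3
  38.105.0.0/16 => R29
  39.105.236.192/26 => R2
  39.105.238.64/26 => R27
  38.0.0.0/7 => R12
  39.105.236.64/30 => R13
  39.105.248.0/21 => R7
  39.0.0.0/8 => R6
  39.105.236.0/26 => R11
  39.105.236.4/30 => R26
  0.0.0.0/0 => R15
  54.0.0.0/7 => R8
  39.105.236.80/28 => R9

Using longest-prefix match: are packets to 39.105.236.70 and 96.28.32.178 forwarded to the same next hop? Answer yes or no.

no

39.105.236.70: longest match 39.104.0.0/15 -> R3
96.28.32.178: longest match 0.0.0.0/0 -> R15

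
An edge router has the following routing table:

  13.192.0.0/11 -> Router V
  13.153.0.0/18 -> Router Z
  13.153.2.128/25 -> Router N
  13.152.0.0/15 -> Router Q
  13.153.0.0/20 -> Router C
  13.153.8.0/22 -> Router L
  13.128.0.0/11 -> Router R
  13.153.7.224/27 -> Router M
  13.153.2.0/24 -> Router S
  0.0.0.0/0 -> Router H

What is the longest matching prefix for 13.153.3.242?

13.153.0.0/20

Entries matching 13.153.3.242:
  0.0.0.0/0 (default, matches everything)
  13.128.0.0/11 (13.128.0.0 - 13.159.255.255)
  13.152.0.0/15 (13.152.0.0 - 13.153.255.255)
  13.153.0.0/18 (13.153.0.0 - 13.153.63.255)
  13.153.0.0/20 (13.153.0.0 - 13.153.15.255)
Most specific is 13.153.0.0/20.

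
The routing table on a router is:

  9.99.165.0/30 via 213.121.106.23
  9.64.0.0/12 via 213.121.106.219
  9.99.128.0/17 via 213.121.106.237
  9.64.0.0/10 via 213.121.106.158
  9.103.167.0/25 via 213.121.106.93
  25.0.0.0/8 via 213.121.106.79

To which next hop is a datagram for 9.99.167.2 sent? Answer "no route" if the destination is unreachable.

213.121.106.237

Routes whose prefix contains 9.99.167.2:
  9.64.0.0/10 (9.64.0.0 - 9.127.255.255) -> 213.121.106.158
  9.99.128.0/17 (9.99.128.0 - 9.99.255.255) -> 213.121.106.237
More-specific entries that do NOT match:
  9.99.165.0/30 (9.99.165.0 - 9.99.165.3) does not contain 9.99.167.2
  9.103.167.0/25 (9.103.167.0 - 9.103.167.127) does not contain 9.99.167.2
Longest matching prefix is /17 -> next hop 213.121.106.237.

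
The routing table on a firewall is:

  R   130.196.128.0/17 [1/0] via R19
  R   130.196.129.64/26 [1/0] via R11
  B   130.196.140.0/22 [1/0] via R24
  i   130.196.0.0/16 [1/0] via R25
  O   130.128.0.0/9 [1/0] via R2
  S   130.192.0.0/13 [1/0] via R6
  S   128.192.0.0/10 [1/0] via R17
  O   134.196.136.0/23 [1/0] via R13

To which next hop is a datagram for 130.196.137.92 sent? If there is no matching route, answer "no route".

Routes whose prefix contains 130.196.137.92:
  130.128.0.0/9 (130.128.0.0 - 130.255.255.255) -> R2
  130.192.0.0/13 (130.192.0.0 - 130.199.255.255) -> R6
  130.196.0.0/16 (130.196.0.0 - 130.196.255.255) -> R25
  130.196.128.0/17 (130.196.128.0 - 130.196.255.255) -> R19
More-specific entries that do NOT match:
  130.196.129.64/26 (130.196.129.64 - 130.196.129.127) does not contain 130.196.137.92
  134.196.136.0/23 (134.196.136.0 - 134.196.137.255) does not contain 130.196.137.92
  130.196.140.0/22 (130.196.140.0 - 130.196.143.255) does not contain 130.196.137.92
Longest matching prefix is /17 -> next hop R19.

R19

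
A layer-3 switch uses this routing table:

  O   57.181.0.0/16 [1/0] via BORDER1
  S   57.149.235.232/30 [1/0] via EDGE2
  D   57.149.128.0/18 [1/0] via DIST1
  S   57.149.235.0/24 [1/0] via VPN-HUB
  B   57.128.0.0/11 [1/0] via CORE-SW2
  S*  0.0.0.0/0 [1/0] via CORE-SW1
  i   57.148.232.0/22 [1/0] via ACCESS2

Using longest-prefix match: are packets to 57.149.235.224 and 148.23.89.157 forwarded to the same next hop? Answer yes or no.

no

57.149.235.224: longest match 57.149.235.0/24 -> VPN-HUB
148.23.89.157: longest match 0.0.0.0/0 -> CORE-SW1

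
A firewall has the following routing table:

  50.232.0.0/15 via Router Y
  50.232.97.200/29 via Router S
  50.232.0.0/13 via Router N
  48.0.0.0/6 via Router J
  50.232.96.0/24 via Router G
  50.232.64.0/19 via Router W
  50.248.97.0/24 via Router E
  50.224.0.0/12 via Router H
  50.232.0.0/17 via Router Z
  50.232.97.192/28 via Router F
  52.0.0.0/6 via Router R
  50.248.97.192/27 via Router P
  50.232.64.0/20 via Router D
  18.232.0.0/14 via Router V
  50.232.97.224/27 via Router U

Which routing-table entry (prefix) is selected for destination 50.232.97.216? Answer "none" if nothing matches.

50.232.0.0/17

Entries matching 50.232.97.216:
  48.0.0.0/6 (48.0.0.0 - 51.255.255.255)
  50.224.0.0/12 (50.224.0.0 - 50.239.255.255)
  50.232.0.0/13 (50.232.0.0 - 50.239.255.255)
  50.232.0.0/15 (50.232.0.0 - 50.233.255.255)
  50.232.0.0/17 (50.232.0.0 - 50.232.127.255)
Most specific is 50.232.0.0/17.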